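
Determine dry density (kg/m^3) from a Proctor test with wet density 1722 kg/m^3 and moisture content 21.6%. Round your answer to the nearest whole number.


Step 1: Dry density = wet density / (1 + w/100)
Step 2: Dry density = 1722 / (1 + 21.6/100)
Step 3: Dry density = 1722 / 1.216
Step 4: Dry density = 1416 kg/m^3

1416


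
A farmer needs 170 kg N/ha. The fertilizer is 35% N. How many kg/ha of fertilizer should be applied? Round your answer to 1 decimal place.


Step 1: Fertilizer rate = target N / (N content / 100)
Step 2: Rate = 170 / (35 / 100)
Step 3: Rate = 170 / 0.35
Step 4: Rate = 485.7 kg/ha

485.7


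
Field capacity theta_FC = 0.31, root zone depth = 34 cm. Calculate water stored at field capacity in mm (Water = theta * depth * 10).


Step 1: Water (mm) = theta_FC * depth (cm) * 10
Step 2: Water = 0.31 * 34 * 10
Step 3: Water = 105.4 mm

105.4


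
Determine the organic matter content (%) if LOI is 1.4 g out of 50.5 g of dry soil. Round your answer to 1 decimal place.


Step 1: OM% = 100 * LOI / sample mass
Step 2: OM = 100 * 1.4 / 50.5
Step 3: OM = 2.8%

2.8


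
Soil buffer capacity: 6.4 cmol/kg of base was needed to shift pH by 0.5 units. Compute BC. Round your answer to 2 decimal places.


Step 1: BC = change in base / change in pH
Step 2: BC = 6.4 / 0.5
Step 3: BC = 12.8 cmol/(kg*pH unit)

12.8


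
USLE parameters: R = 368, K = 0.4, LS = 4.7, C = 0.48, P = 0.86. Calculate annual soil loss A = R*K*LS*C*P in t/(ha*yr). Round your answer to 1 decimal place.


Step 1: A = R * K * LS * C * P
Step 2: R * K = 368 * 0.4 = 147.2
Step 3: (R*K) * LS = 147.2 * 4.7 = 691.84
Step 4: * C * P = 691.84 * 0.48 * 0.86 = 285.6
Step 5: A = 285.6 t/(ha*yr)

285.6


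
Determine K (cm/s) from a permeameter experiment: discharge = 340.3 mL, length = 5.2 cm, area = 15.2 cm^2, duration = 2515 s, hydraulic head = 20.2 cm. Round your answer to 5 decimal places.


Step 1: K = Q * L / (A * t * h)
Step 2: Numerator = 340.3 * 5.2 = 1769.56
Step 3: Denominator = 15.2 * 2515 * 20.2 = 772205.6
Step 4: K = 1769.56 / 772205.6 = 0.00229 cm/s

0.00229


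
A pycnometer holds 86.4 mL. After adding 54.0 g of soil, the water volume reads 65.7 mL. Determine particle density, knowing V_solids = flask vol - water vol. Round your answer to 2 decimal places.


Step 1: Volume of solids = flask volume - water volume with soil
Step 2: V_solids = 86.4 - 65.7 = 20.7 mL
Step 3: Particle density = mass / V_solids = 54.0 / 20.7 = 2.61 g/cm^3

2.61


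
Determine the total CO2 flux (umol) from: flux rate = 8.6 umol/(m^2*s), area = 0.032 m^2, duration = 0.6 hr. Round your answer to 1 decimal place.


Step 1: Convert time to seconds: 0.6 hr * 3600 = 2160.0 s
Step 2: Total = flux * area * time_s
Step 3: Total = 8.6 * 0.032 * 2160.0
Step 4: Total = 594.4 umol

594.4


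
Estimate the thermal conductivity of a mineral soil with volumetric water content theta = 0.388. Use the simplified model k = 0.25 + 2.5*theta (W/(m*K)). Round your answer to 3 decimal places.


Step 1: k = 0.25 + 2.5 * theta
Step 2: k = 0.25 + 2.5 * 0.388
Step 3: k = 0.25 + 0.97
Step 4: k = 1.22 W/(m*K)

1.22


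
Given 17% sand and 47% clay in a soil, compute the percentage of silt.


Step 1: sand + silt + clay = 100%
Step 2: silt = 100 - sand - clay
Step 3: silt = 100 - 17 - 47
Step 4: silt = 36%

36


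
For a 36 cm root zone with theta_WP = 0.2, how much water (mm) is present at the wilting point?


Step 1: Water (mm) = theta_WP * depth * 10
Step 2: Water = 0.2 * 36 * 10
Step 3: Water = 72.0 mm

72.0


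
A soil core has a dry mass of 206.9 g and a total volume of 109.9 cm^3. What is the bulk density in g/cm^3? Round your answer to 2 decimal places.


Step 1: Identify the formula: BD = dry mass / volume
Step 2: Substitute values: BD = 206.9 / 109.9
Step 3: BD = 1.88 g/cm^3

1.88


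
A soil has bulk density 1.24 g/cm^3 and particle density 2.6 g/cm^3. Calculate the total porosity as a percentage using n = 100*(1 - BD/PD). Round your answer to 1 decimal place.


Step 1: Formula: n = 100 * (1 - BD / PD)
Step 2: n = 100 * (1 - 1.24 / 2.6)
Step 3: n = 100 * (1 - 0.47692)
Step 4: n = 52.3%

52.3


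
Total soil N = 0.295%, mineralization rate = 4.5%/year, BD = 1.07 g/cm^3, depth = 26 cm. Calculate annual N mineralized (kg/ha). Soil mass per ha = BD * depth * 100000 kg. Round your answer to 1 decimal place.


Step 1: Soil mass per ha = BD * depth * 100000 = 1.07 * 26 * 100000 = 2782000 kg
Step 2: Total N pool = soil mass * N%/100 = 2782000 * 0.295/100 = 8206.9 kg/ha
Step 3: N mineralized = N pool * rate%/100 = 8206.9 * 4.5/100 = 369.3 kg/ha/yr

369.3


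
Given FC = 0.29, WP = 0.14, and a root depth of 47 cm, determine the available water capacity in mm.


Step 1: Available water = (FC - WP) * depth * 10
Step 2: AW = (0.29 - 0.14) * 47 * 10
Step 3: AW = 0.15 * 47 * 10
Step 4: AW = 70.5 mm

70.5


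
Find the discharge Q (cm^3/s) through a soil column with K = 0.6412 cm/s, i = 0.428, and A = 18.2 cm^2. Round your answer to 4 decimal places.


Step 1: Apply Darcy's law: Q = K * i * A
Step 2: Q = 0.6412 * 0.428 * 18.2
Step 3: Q = 4.9947 cm^3/s

4.9947


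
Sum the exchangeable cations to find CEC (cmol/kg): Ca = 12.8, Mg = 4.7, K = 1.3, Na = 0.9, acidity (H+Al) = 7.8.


Step 1: CEC = Ca + Mg + K + Na + (H+Al)
Step 2: CEC = 12.8 + 4.7 + 1.3 + 0.9 + 7.8
Step 3: CEC = 27.5 cmol/kg

27.5


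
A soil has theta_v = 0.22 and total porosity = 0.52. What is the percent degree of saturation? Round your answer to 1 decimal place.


Step 1: S = 100 * theta_v / n
Step 2: S = 100 * 0.22 / 0.52
Step 3: S = 42.3%

42.3


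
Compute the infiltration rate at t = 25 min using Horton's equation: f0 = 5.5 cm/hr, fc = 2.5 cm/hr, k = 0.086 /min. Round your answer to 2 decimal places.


Step 1: f = fc + (f0 - fc) * exp(-k * t)
Step 2: exp(-0.086 * 25) = 0.116484
Step 3: f = 2.5 + (5.5 - 2.5) * 0.116484
Step 4: f = 2.5 + 3.0 * 0.116484
Step 5: f = 2.85 cm/hr

2.85


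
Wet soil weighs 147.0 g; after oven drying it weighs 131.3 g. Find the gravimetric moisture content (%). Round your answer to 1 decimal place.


Step 1: Water mass = wet - dry = 147.0 - 131.3 = 15.7 g
Step 2: w = 100 * water mass / dry mass
Step 3: w = 100 * 15.7 / 131.3 = 12.0%

12.0


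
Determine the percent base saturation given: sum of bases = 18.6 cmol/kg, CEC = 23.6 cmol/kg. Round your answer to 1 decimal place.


Step 1: BS = 100 * (sum of bases) / CEC
Step 2: BS = 100 * 18.6 / 23.6
Step 3: BS = 78.8%

78.8


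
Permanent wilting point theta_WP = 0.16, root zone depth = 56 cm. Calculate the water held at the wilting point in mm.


Step 1: Water (mm) = theta_WP * depth * 10
Step 2: Water = 0.16 * 56 * 10
Step 3: Water = 89.6 mm

89.6


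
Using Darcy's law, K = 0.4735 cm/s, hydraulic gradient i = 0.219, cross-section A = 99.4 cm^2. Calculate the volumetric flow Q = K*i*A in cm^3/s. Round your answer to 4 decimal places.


Step 1: Apply Darcy's law: Q = K * i * A
Step 2: Q = 0.4735 * 0.219 * 99.4
Step 3: Q = 10.3074 cm^3/s

10.3074


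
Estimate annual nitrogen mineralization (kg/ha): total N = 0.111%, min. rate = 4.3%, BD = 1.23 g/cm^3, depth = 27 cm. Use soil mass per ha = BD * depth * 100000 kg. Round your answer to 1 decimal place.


Step 1: Soil mass per ha = BD * depth * 100000 = 1.23 * 27 * 100000 = 3321000 kg
Step 2: Total N pool = soil mass * N%/100 = 3321000 * 0.111/100 = 3686.31 kg/ha
Step 3: N mineralized = N pool * rate%/100 = 3686.31 * 4.3/100 = 158.5 kg/ha/yr

158.5


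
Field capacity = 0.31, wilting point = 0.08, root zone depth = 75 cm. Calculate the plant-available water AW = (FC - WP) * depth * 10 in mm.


Step 1: Available water = (FC - WP) * depth * 10
Step 2: AW = (0.31 - 0.08) * 75 * 10
Step 3: AW = 0.23 * 75 * 10
Step 4: AW = 172.5 mm

172.5


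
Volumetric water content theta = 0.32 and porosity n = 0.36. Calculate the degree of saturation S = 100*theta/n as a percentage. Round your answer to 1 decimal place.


Step 1: S = 100 * theta_v / n
Step 2: S = 100 * 0.32 / 0.36
Step 3: S = 88.9%

88.9


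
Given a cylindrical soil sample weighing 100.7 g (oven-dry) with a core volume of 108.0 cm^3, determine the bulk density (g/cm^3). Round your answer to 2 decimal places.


Step 1: Identify the formula: BD = dry mass / volume
Step 2: Substitute values: BD = 100.7 / 108.0
Step 3: BD = 0.93 g/cm^3

0.93


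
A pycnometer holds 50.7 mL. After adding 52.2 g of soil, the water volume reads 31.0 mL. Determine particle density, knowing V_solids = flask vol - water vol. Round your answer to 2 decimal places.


Step 1: Volume of solids = flask volume - water volume with soil
Step 2: V_solids = 50.7 - 31.0 = 19.7 mL
Step 3: Particle density = mass / V_solids = 52.2 / 19.7 = 2.65 g/cm^3

2.65


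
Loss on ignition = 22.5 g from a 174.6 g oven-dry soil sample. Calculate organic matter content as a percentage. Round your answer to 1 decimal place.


Step 1: OM% = 100 * LOI / sample mass
Step 2: OM = 100 * 22.5 / 174.6
Step 3: OM = 12.9%

12.9


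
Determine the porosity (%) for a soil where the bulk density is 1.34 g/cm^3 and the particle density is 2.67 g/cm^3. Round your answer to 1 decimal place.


Step 1: Formula: n = 100 * (1 - BD / PD)
Step 2: n = 100 * (1 - 1.34 / 2.67)
Step 3: n = 100 * (1 - 0.50187)
Step 4: n = 49.8%

49.8


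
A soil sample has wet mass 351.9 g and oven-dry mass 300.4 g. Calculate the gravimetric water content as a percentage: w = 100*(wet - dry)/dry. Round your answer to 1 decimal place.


Step 1: Water mass = wet - dry = 351.9 - 300.4 = 51.5 g
Step 2: w = 100 * water mass / dry mass
Step 3: w = 100 * 51.5 / 300.4 = 17.1%

17.1


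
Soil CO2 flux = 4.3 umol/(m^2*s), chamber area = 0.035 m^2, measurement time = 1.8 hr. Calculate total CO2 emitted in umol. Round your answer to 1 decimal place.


Step 1: Convert time to seconds: 1.8 hr * 3600 = 6480.0 s
Step 2: Total = flux * area * time_s
Step 3: Total = 4.3 * 0.035 * 6480.0
Step 4: Total = 975.2 umol

975.2


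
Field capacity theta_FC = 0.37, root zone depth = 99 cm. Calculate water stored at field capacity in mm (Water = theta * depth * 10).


Step 1: Water (mm) = theta_FC * depth (cm) * 10
Step 2: Water = 0.37 * 99 * 10
Step 3: Water = 366.3 mm

366.3


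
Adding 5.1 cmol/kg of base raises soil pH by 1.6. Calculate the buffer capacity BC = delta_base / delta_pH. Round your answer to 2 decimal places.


Step 1: BC = change in base / change in pH
Step 2: BC = 5.1 / 1.6
Step 3: BC = 3.19 cmol/(kg*pH unit)

3.19


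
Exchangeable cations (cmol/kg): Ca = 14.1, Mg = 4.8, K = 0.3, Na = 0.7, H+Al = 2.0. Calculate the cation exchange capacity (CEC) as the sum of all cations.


Step 1: CEC = Ca + Mg + K + Na + (H+Al)
Step 2: CEC = 14.1 + 4.8 + 0.3 + 0.7 + 2.0
Step 3: CEC = 21.9 cmol/kg

21.9


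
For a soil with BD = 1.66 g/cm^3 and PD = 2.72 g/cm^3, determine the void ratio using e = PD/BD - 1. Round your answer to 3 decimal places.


Step 1: e = PD / BD - 1
Step 2: e = 2.72 / 1.66 - 1
Step 3: e = 1.63855 - 1
Step 4: e = 0.639

0.639


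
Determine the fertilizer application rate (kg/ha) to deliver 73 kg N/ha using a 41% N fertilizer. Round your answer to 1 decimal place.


Step 1: Fertilizer rate = target N / (N content / 100)
Step 2: Rate = 73 / (41 / 100)
Step 3: Rate = 73 / 0.41
Step 4: Rate = 178.0 kg/ha

178.0


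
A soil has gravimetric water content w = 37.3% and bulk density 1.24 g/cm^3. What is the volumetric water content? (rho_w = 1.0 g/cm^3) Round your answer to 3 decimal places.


Step 1: theta = (w / 100) * BD / rho_w
Step 2: theta = (37.3 / 100) * 1.24 / 1.0
Step 3: theta = 0.373 * 1.24
Step 4: theta = 0.463

0.463


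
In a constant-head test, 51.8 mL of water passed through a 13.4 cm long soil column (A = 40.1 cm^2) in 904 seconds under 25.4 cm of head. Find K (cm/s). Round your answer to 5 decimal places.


Step 1: K = Q * L / (A * t * h)
Step 2: Numerator = 51.8 * 13.4 = 694.12
Step 3: Denominator = 40.1 * 904 * 25.4 = 920760.16
Step 4: K = 694.12 / 920760.16 = 0.00075 cm/s

0.00075


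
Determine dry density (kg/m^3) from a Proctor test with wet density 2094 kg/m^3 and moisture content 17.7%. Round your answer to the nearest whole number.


Step 1: Dry density = wet density / (1 + w/100)
Step 2: Dry density = 2094 / (1 + 17.7/100)
Step 3: Dry density = 2094 / 1.177
Step 4: Dry density = 1779 kg/m^3

1779


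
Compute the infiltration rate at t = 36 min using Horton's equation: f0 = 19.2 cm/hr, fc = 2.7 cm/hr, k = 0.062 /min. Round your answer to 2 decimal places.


Step 1: f = fc + (f0 - fc) * exp(-k * t)
Step 2: exp(-0.062 * 36) = 0.107314
Step 3: f = 2.7 + (19.2 - 2.7) * 0.107314
Step 4: f = 2.7 + 16.5 * 0.107314
Step 5: f = 4.47 cm/hr

4.47


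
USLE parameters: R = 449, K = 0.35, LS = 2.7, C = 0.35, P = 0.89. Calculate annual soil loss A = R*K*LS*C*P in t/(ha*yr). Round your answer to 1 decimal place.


Step 1: A = R * K * LS * C * P
Step 2: R * K = 449 * 0.35 = 157.15
Step 3: (R*K) * LS = 157.15 * 2.7 = 424.305
Step 4: * C * P = 424.305 * 0.35 * 0.89 = 132.2
Step 5: A = 132.2 t/(ha*yr)

132.2


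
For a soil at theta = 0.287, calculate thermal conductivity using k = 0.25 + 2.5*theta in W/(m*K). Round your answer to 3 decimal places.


Step 1: k = 0.25 + 2.5 * theta
Step 2: k = 0.25 + 2.5 * 0.287
Step 3: k = 0.25 + 0.718
Step 4: k = 0.968 W/(m*K)

0.968


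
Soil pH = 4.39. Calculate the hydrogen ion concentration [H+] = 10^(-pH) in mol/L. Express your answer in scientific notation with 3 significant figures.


Step 1: [H+] = 10^(-pH)
Step 2: [H+] = 10^(-4.39)
Step 3: [H+] = 4.07e-05 mol/L

4.07e-05


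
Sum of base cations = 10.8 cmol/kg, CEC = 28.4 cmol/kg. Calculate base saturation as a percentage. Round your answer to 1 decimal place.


Step 1: BS = 100 * (sum of bases) / CEC
Step 2: BS = 100 * 10.8 / 28.4
Step 3: BS = 38.0%

38.0


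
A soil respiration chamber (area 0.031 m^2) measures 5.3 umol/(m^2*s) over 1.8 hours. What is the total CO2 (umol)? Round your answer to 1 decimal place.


Step 1: Convert time to seconds: 1.8 hr * 3600 = 6480.0 s
Step 2: Total = flux * area * time_s
Step 3: Total = 5.3 * 0.031 * 6480.0
Step 4: Total = 1064.7 umol

1064.7


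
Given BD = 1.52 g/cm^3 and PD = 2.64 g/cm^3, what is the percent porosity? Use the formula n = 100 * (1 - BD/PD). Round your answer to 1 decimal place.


Step 1: Formula: n = 100 * (1 - BD / PD)
Step 2: n = 100 * (1 - 1.52 / 2.64)
Step 3: n = 100 * (1 - 0.57576)
Step 4: n = 42.4%

42.4


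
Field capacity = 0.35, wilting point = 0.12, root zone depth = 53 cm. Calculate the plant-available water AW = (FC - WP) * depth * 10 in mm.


Step 1: Available water = (FC - WP) * depth * 10
Step 2: AW = (0.35 - 0.12) * 53 * 10
Step 3: AW = 0.23 * 53 * 10
Step 4: AW = 121.9 mm

121.9


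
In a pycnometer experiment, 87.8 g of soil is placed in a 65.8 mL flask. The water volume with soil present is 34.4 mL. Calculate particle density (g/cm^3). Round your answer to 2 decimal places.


Step 1: Volume of solids = flask volume - water volume with soil
Step 2: V_solids = 65.8 - 34.4 = 31.4 mL
Step 3: Particle density = mass / V_solids = 87.8 / 31.4 = 2.8 g/cm^3

2.8


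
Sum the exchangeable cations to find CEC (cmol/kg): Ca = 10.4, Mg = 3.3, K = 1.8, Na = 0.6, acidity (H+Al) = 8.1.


Step 1: CEC = Ca + Mg + K + Na + (H+Al)
Step 2: CEC = 10.4 + 3.3 + 1.8 + 0.6 + 8.1
Step 3: CEC = 24.2 cmol/kg

24.2


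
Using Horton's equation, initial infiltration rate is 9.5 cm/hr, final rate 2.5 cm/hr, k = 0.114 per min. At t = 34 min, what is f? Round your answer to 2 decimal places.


Step 1: f = fc + (f0 - fc) * exp(-k * t)
Step 2: exp(-0.114 * 34) = 0.020734
Step 3: f = 2.5 + (9.5 - 2.5) * 0.020734
Step 4: f = 2.5 + 7.0 * 0.020734
Step 5: f = 2.65 cm/hr

2.65


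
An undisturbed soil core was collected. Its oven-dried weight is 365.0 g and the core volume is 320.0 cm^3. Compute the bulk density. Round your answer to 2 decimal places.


Step 1: Identify the formula: BD = dry mass / volume
Step 2: Substitute values: BD = 365.0 / 320.0
Step 3: BD = 1.14 g/cm^3

1.14


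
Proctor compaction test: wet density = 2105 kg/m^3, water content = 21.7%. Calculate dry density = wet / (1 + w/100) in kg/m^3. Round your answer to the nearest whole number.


Step 1: Dry density = wet density / (1 + w/100)
Step 2: Dry density = 2105 / (1 + 21.7/100)
Step 3: Dry density = 2105 / 1.217
Step 4: Dry density = 1730 kg/m^3

1730


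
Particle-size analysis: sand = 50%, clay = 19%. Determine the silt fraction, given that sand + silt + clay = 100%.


Step 1: sand + silt + clay = 100%
Step 2: silt = 100 - sand - clay
Step 3: silt = 100 - 50 - 19
Step 4: silt = 31%

31


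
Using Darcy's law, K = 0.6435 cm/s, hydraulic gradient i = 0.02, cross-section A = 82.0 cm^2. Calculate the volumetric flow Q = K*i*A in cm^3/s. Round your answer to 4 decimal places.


Step 1: Apply Darcy's law: Q = K * i * A
Step 2: Q = 0.6435 * 0.02 * 82.0
Step 3: Q = 1.0553 cm^3/s

1.0553


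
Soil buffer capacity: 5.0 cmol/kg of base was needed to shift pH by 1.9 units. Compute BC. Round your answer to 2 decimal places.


Step 1: BC = change in base / change in pH
Step 2: BC = 5.0 / 1.9
Step 3: BC = 2.63 cmol/(kg*pH unit)

2.63


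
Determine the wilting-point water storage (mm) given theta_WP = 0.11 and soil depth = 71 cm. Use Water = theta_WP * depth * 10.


Step 1: Water (mm) = theta_WP * depth * 10
Step 2: Water = 0.11 * 71 * 10
Step 3: Water = 78.1 mm

78.1


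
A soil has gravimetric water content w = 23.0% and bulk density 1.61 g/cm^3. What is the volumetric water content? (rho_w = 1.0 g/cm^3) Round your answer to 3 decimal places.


Step 1: theta = (w / 100) * BD / rho_w
Step 2: theta = (23.0 / 100) * 1.61 / 1.0
Step 3: theta = 0.23 * 1.61
Step 4: theta = 0.37

0.37


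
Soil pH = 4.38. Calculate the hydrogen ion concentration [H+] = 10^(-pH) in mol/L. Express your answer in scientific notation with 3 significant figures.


Step 1: [H+] = 10^(-pH)
Step 2: [H+] = 10^(-4.38)
Step 3: [H+] = 4.17e-05 mol/L

4.17e-05


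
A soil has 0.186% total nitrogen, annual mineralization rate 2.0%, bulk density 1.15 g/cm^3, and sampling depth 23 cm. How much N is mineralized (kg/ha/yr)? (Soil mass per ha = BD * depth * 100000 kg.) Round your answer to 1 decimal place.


Step 1: Soil mass per ha = BD * depth * 100000 = 1.15 * 23 * 100000 = 2645000 kg
Step 2: Total N pool = soil mass * N%/100 = 2645000 * 0.186/100 = 4919.7 kg/ha
Step 3: N mineralized = N pool * rate%/100 = 4919.7 * 2.0/100 = 98.4 kg/ha/yr

98.4


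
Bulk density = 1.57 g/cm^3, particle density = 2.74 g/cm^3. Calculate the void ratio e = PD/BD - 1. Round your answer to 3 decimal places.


Step 1: e = PD / BD - 1
Step 2: e = 2.74 / 1.57 - 1
Step 3: e = 1.74522 - 1
Step 4: e = 0.745

0.745


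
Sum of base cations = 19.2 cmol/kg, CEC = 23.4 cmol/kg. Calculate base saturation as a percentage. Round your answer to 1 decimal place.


Step 1: BS = 100 * (sum of bases) / CEC
Step 2: BS = 100 * 19.2 / 23.4
Step 3: BS = 82.1%

82.1


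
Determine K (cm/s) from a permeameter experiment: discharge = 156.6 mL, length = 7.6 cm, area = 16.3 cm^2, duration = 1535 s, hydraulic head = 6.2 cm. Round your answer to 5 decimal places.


Step 1: K = Q * L / (A * t * h)
Step 2: Numerator = 156.6 * 7.6 = 1190.16
Step 3: Denominator = 16.3 * 1535 * 6.2 = 155127.1
Step 4: K = 1190.16 / 155127.1 = 0.00767 cm/s

0.00767


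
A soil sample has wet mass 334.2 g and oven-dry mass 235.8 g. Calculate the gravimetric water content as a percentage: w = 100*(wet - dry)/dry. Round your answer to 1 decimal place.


Step 1: Water mass = wet - dry = 334.2 - 235.8 = 98.4 g
Step 2: w = 100 * water mass / dry mass
Step 3: w = 100 * 98.4 / 235.8 = 41.7%

41.7


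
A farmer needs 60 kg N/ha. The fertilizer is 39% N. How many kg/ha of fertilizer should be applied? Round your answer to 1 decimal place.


Step 1: Fertilizer rate = target N / (N content / 100)
Step 2: Rate = 60 / (39 / 100)
Step 3: Rate = 60 / 0.39
Step 4: Rate = 153.8 kg/ha

153.8


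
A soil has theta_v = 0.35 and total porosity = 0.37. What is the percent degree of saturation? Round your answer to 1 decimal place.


Step 1: S = 100 * theta_v / n
Step 2: S = 100 * 0.35 / 0.37
Step 3: S = 94.6%

94.6


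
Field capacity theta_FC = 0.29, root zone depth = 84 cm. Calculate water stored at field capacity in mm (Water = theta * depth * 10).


Step 1: Water (mm) = theta_FC * depth (cm) * 10
Step 2: Water = 0.29 * 84 * 10
Step 3: Water = 243.6 mm

243.6


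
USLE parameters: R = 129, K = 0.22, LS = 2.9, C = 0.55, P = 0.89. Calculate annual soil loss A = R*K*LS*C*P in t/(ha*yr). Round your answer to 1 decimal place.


Step 1: A = R * K * LS * C * P
Step 2: R * K = 129 * 0.22 = 28.38
Step 3: (R*K) * LS = 28.38 * 2.9 = 82.302
Step 4: * C * P = 82.302 * 0.55 * 0.89 = 40.3
Step 5: A = 40.3 t/(ha*yr)

40.3


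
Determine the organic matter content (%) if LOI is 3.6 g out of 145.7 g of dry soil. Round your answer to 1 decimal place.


Step 1: OM% = 100 * LOI / sample mass
Step 2: OM = 100 * 3.6 / 145.7
Step 3: OM = 2.5%

2.5


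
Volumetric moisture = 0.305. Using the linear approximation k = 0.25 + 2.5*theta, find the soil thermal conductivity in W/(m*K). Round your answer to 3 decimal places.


Step 1: k = 0.25 + 2.5 * theta
Step 2: k = 0.25 + 2.5 * 0.305
Step 3: k = 0.25 + 0.763
Step 4: k = 1.013 W/(m*K)

1.013


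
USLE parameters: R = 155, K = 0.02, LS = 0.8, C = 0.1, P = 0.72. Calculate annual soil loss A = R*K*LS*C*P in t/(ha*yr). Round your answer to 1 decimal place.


Step 1: A = R * K * LS * C * P
Step 2: R * K = 155 * 0.02 = 3.1
Step 3: (R*K) * LS = 3.1 * 0.8 = 2.48
Step 4: * C * P = 2.48 * 0.1 * 0.72 = 0.2
Step 5: A = 0.2 t/(ha*yr)

0.2


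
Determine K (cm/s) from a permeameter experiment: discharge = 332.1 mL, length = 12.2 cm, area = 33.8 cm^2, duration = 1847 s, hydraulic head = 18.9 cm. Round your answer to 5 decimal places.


Step 1: K = Q * L / (A * t * h)
Step 2: Numerator = 332.1 * 12.2 = 4051.62
Step 3: Denominator = 33.8 * 1847 * 18.9 = 1179900.54
Step 4: K = 4051.62 / 1179900.54 = 0.00343 cm/s

0.00343


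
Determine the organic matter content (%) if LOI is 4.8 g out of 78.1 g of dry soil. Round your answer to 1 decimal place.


Step 1: OM% = 100 * LOI / sample mass
Step 2: OM = 100 * 4.8 / 78.1
Step 3: OM = 6.1%

6.1


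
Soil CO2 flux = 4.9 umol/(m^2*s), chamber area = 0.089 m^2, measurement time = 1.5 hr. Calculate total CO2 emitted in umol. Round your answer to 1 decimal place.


Step 1: Convert time to seconds: 1.5 hr * 3600 = 5400.0 s
Step 2: Total = flux * area * time_s
Step 3: Total = 4.9 * 0.089 * 5400.0
Step 4: Total = 2354.9 umol

2354.9


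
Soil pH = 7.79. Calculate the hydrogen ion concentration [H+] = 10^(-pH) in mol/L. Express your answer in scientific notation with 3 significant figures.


Step 1: [H+] = 10^(-pH)
Step 2: [H+] = 10^(-7.79)
Step 3: [H+] = 1.62e-08 mol/L

1.62e-08


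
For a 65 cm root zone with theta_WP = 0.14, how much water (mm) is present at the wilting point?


Step 1: Water (mm) = theta_WP * depth * 10
Step 2: Water = 0.14 * 65 * 10
Step 3: Water = 91.0 mm

91.0


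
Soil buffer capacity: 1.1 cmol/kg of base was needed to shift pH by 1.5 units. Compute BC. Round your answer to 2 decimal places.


Step 1: BC = change in base / change in pH
Step 2: BC = 1.1 / 1.5
Step 3: BC = 0.73 cmol/(kg*pH unit)

0.73


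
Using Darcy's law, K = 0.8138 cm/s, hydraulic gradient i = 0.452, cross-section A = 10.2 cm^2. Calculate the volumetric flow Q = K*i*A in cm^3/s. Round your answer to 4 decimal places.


Step 1: Apply Darcy's law: Q = K * i * A
Step 2: Q = 0.8138 * 0.452 * 10.2
Step 3: Q = 3.7519 cm^3/s

3.7519


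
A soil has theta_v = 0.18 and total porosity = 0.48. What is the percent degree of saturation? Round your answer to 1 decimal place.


Step 1: S = 100 * theta_v / n
Step 2: S = 100 * 0.18 / 0.48
Step 3: S = 37.5%

37.5


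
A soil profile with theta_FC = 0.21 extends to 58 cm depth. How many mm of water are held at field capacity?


Step 1: Water (mm) = theta_FC * depth (cm) * 10
Step 2: Water = 0.21 * 58 * 10
Step 3: Water = 121.8 mm

121.8


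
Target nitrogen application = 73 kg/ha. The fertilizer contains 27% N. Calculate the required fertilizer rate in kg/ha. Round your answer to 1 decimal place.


Step 1: Fertilizer rate = target N / (N content / 100)
Step 2: Rate = 73 / (27 / 100)
Step 3: Rate = 73 / 0.27
Step 4: Rate = 270.4 kg/ha

270.4


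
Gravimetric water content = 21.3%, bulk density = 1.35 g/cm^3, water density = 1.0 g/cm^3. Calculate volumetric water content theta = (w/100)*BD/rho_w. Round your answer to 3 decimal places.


Step 1: theta = (w / 100) * BD / rho_w
Step 2: theta = (21.3 / 100) * 1.35 / 1.0
Step 3: theta = 0.213 * 1.35
Step 4: theta = 0.288

0.288


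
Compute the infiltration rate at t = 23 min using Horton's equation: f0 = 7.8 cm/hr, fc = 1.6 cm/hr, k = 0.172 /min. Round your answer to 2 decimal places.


Step 1: f = fc + (f0 - fc) * exp(-k * t)
Step 2: exp(-0.172 * 23) = 0.01914
Step 3: f = 1.6 + (7.8 - 1.6) * 0.01914
Step 4: f = 1.6 + 6.2 * 0.01914
Step 5: f = 1.72 cm/hr

1.72


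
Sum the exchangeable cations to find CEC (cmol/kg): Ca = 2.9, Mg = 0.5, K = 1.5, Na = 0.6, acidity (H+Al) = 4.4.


Step 1: CEC = Ca + Mg + K + Na + (H+Al)
Step 2: CEC = 2.9 + 0.5 + 1.5 + 0.6 + 4.4
Step 3: CEC = 9.9 cmol/kg

9.9


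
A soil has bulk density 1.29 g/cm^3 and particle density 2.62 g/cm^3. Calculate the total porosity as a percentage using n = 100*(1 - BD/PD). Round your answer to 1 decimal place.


Step 1: Formula: n = 100 * (1 - BD / PD)
Step 2: n = 100 * (1 - 1.29 / 2.62)
Step 3: n = 100 * (1 - 0.49237)
Step 4: n = 50.8%

50.8


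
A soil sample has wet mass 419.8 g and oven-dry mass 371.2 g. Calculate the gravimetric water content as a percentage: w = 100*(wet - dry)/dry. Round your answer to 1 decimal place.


Step 1: Water mass = wet - dry = 419.8 - 371.2 = 48.6 g
Step 2: w = 100 * water mass / dry mass
Step 3: w = 100 * 48.6 / 371.2 = 13.1%

13.1


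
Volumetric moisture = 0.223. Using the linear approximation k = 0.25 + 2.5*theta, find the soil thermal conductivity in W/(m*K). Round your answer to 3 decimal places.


Step 1: k = 0.25 + 2.5 * theta
Step 2: k = 0.25 + 2.5 * 0.223
Step 3: k = 0.25 + 0.558
Step 4: k = 0.808 W/(m*K)

0.808


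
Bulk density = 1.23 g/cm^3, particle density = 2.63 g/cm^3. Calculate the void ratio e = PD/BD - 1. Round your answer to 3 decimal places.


Step 1: e = PD / BD - 1
Step 2: e = 2.63 / 1.23 - 1
Step 3: e = 2.13821 - 1
Step 4: e = 1.138

1.138


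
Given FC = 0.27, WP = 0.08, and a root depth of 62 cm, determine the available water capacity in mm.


Step 1: Available water = (FC - WP) * depth * 10
Step 2: AW = (0.27 - 0.08) * 62 * 10
Step 3: AW = 0.19 * 62 * 10
Step 4: AW = 117.8 mm

117.8


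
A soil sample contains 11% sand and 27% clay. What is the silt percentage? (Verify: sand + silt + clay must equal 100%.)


Step 1: sand + silt + clay = 100%
Step 2: silt = 100 - sand - clay
Step 3: silt = 100 - 11 - 27
Step 4: silt = 62%

62


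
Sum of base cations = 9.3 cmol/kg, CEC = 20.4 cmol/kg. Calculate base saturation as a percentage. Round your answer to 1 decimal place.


Step 1: BS = 100 * (sum of bases) / CEC
Step 2: BS = 100 * 9.3 / 20.4
Step 3: BS = 45.6%

45.6


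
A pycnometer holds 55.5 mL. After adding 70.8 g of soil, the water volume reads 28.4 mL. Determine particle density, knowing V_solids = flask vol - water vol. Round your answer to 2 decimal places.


Step 1: Volume of solids = flask volume - water volume with soil
Step 2: V_solids = 55.5 - 28.4 = 27.1 mL
Step 3: Particle density = mass / V_solids = 70.8 / 27.1 = 2.61 g/cm^3

2.61


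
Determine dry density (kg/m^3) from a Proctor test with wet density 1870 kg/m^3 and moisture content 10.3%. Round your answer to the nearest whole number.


Step 1: Dry density = wet density / (1 + w/100)
Step 2: Dry density = 1870 / (1 + 10.3/100)
Step 3: Dry density = 1870 / 1.103
Step 4: Dry density = 1695 kg/m^3

1695


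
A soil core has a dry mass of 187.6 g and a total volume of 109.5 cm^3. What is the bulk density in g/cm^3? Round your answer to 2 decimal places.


Step 1: Identify the formula: BD = dry mass / volume
Step 2: Substitute values: BD = 187.6 / 109.5
Step 3: BD = 1.71 g/cm^3

1.71


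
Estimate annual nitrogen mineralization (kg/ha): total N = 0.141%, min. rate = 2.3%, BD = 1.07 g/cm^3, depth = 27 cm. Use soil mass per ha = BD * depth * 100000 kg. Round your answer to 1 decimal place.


Step 1: Soil mass per ha = BD * depth * 100000 = 1.07 * 27 * 100000 = 2889000 kg
Step 2: Total N pool = soil mass * N%/100 = 2889000 * 0.141/100 = 4073.49 kg/ha
Step 3: N mineralized = N pool * rate%/100 = 4073.49 * 2.3/100 = 93.7 kg/ha/yr

93.7


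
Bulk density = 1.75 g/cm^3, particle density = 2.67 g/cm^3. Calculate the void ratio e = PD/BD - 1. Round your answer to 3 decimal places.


Step 1: e = PD / BD - 1
Step 2: e = 2.67 / 1.75 - 1
Step 3: e = 1.52571 - 1
Step 4: e = 0.526

0.526


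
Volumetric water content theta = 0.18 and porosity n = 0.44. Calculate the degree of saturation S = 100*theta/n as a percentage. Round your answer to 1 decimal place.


Step 1: S = 100 * theta_v / n
Step 2: S = 100 * 0.18 / 0.44
Step 3: S = 40.9%

40.9


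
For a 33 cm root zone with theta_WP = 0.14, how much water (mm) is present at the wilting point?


Step 1: Water (mm) = theta_WP * depth * 10
Step 2: Water = 0.14 * 33 * 10
Step 3: Water = 46.2 mm

46.2


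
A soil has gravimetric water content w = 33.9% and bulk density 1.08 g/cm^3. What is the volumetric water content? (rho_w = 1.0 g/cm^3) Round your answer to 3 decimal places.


Step 1: theta = (w / 100) * BD / rho_w
Step 2: theta = (33.9 / 100) * 1.08 / 1.0
Step 3: theta = 0.339 * 1.08
Step 4: theta = 0.366

0.366


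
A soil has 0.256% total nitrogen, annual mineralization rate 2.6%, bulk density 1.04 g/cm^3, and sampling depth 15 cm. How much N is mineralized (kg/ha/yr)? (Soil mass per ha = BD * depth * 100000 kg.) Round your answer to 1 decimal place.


Step 1: Soil mass per ha = BD * depth * 100000 = 1.04 * 15 * 100000 = 1560000 kg
Step 2: Total N pool = soil mass * N%/100 = 1560000 * 0.256/100 = 3993.6 kg/ha
Step 3: N mineralized = N pool * rate%/100 = 3993.6 * 2.6/100 = 103.8 kg/ha/yr

103.8


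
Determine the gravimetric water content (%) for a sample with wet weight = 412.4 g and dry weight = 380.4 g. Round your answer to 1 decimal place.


Step 1: Water mass = wet - dry = 412.4 - 380.4 = 32.0 g
Step 2: w = 100 * water mass / dry mass
Step 3: w = 100 * 32.0 / 380.4 = 8.4%

8.4


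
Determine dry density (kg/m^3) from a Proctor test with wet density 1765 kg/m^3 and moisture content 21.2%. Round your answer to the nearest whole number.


Step 1: Dry density = wet density / (1 + w/100)
Step 2: Dry density = 1765 / (1 + 21.2/100)
Step 3: Dry density = 1765 / 1.212
Step 4: Dry density = 1456 kg/m^3

1456


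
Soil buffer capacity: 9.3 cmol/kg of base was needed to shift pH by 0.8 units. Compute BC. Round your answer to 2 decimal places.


Step 1: BC = change in base / change in pH
Step 2: BC = 9.3 / 0.8
Step 3: BC = 11.63 cmol/(kg*pH unit)

11.63


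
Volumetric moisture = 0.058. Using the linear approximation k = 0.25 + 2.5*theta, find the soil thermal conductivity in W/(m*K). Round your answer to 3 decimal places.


Step 1: k = 0.25 + 2.5 * theta
Step 2: k = 0.25 + 2.5 * 0.058
Step 3: k = 0.25 + 0.145
Step 4: k = 0.395 W/(m*K)

0.395


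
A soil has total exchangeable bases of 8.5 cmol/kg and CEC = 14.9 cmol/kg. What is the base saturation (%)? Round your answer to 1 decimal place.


Step 1: BS = 100 * (sum of bases) / CEC
Step 2: BS = 100 * 8.5 / 14.9
Step 3: BS = 57.0%

57.0


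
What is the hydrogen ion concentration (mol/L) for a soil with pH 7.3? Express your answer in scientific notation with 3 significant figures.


Step 1: [H+] = 10^(-pH)
Step 2: [H+] = 10^(-7.3)
Step 3: [H+] = 5.01e-08 mol/L

5.01e-08


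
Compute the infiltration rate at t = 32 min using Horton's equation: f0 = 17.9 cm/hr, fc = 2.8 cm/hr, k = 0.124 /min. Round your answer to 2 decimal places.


Step 1: f = fc + (f0 - fc) * exp(-k * t)
Step 2: exp(-0.124 * 32) = 0.018911
Step 3: f = 2.8 + (17.9 - 2.8) * 0.018911
Step 4: f = 2.8 + 15.1 * 0.018911
Step 5: f = 3.09 cm/hr

3.09


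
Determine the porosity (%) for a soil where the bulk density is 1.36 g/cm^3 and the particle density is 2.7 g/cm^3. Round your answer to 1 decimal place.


Step 1: Formula: n = 100 * (1 - BD / PD)
Step 2: n = 100 * (1 - 1.36 / 2.7)
Step 3: n = 100 * (1 - 0.5037)
Step 4: n = 49.6%

49.6


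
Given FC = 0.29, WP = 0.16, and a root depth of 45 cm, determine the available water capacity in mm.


Step 1: Available water = (FC - WP) * depth * 10
Step 2: AW = (0.29 - 0.16) * 45 * 10
Step 3: AW = 0.13 * 45 * 10
Step 4: AW = 58.5 mm

58.5


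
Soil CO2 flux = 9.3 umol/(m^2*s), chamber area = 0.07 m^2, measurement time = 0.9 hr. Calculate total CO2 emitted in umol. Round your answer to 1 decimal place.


Step 1: Convert time to seconds: 0.9 hr * 3600 = 3240.0 s
Step 2: Total = flux * area * time_s
Step 3: Total = 9.3 * 0.07 * 3240.0
Step 4: Total = 2109.2 umol

2109.2


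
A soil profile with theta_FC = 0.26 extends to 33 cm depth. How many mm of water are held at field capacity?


Step 1: Water (mm) = theta_FC * depth (cm) * 10
Step 2: Water = 0.26 * 33 * 10
Step 3: Water = 85.8 mm

85.8


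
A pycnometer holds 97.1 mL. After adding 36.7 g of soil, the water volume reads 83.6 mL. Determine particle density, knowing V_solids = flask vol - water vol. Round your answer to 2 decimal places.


Step 1: Volume of solids = flask volume - water volume with soil
Step 2: V_solids = 97.1 - 83.6 = 13.5 mL
Step 3: Particle density = mass / V_solids = 36.7 / 13.5 = 2.72 g/cm^3

2.72


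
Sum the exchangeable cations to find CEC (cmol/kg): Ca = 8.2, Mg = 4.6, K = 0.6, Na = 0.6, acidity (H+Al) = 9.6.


Step 1: CEC = Ca + Mg + K + Na + (H+Al)
Step 2: CEC = 8.2 + 4.6 + 0.6 + 0.6 + 9.6
Step 3: CEC = 23.6 cmol/kg

23.6


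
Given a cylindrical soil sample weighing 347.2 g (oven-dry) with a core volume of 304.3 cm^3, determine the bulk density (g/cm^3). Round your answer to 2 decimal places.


Step 1: Identify the formula: BD = dry mass / volume
Step 2: Substitute values: BD = 347.2 / 304.3
Step 3: BD = 1.14 g/cm^3

1.14


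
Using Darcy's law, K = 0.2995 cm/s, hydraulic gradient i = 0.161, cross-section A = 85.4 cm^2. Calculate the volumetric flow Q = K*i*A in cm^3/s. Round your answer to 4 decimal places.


Step 1: Apply Darcy's law: Q = K * i * A
Step 2: Q = 0.2995 * 0.161 * 85.4
Step 3: Q = 4.1179 cm^3/s

4.1179


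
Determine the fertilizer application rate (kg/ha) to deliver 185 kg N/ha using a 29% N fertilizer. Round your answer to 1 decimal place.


Step 1: Fertilizer rate = target N / (N content / 100)
Step 2: Rate = 185 / (29 / 100)
Step 3: Rate = 185 / 0.29
Step 4: Rate = 637.9 kg/ha

637.9


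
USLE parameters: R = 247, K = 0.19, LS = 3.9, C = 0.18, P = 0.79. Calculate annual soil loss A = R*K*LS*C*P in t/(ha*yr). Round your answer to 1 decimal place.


Step 1: A = R * K * LS * C * P
Step 2: R * K = 247 * 0.19 = 46.93
Step 3: (R*K) * LS = 46.93 * 3.9 = 183.027
Step 4: * C * P = 183.027 * 0.18 * 0.79 = 26.0
Step 5: A = 26.0 t/(ha*yr)

26.0


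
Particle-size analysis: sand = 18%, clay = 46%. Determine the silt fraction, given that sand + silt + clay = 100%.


Step 1: sand + silt + clay = 100%
Step 2: silt = 100 - sand - clay
Step 3: silt = 100 - 18 - 46
Step 4: silt = 36%

36


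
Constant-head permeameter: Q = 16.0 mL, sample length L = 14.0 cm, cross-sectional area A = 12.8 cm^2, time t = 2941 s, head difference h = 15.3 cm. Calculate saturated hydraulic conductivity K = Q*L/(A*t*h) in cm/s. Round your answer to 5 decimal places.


Step 1: K = Q * L / (A * t * h)
Step 2: Numerator = 16.0 * 14.0 = 224.0
Step 3: Denominator = 12.8 * 2941 * 15.3 = 575965.44
Step 4: K = 224.0 / 575965.44 = 0.00039 cm/s

0.00039


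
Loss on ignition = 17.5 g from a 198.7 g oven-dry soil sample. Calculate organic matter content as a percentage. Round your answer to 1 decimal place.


Step 1: OM% = 100 * LOI / sample mass
Step 2: OM = 100 * 17.5 / 198.7
Step 3: OM = 8.8%

8.8


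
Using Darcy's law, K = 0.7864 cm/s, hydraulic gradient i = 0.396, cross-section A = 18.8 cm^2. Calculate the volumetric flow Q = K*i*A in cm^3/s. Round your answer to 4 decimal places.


Step 1: Apply Darcy's law: Q = K * i * A
Step 2: Q = 0.7864 * 0.396 * 18.8
Step 3: Q = 5.8546 cm^3/s

5.8546


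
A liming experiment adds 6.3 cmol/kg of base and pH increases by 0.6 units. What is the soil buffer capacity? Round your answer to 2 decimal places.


Step 1: BC = change in base / change in pH
Step 2: BC = 6.3 / 0.6
Step 3: BC = 10.5 cmol/(kg*pH unit)

10.5


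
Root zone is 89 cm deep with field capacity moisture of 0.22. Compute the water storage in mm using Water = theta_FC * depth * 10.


Step 1: Water (mm) = theta_FC * depth (cm) * 10
Step 2: Water = 0.22 * 89 * 10
Step 3: Water = 195.8 mm

195.8


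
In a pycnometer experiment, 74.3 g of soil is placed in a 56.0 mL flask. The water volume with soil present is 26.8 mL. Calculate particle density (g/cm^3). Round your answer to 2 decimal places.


Step 1: Volume of solids = flask volume - water volume with soil
Step 2: V_solids = 56.0 - 26.8 = 29.2 mL
Step 3: Particle density = mass / V_solids = 74.3 / 29.2 = 2.54 g/cm^3

2.54


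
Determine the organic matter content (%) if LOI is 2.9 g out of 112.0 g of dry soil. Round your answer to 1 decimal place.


Step 1: OM% = 100 * LOI / sample mass
Step 2: OM = 100 * 2.9 / 112.0
Step 3: OM = 2.6%

2.6


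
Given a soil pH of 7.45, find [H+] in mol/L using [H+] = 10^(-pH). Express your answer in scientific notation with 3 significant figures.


Step 1: [H+] = 10^(-pH)
Step 2: [H+] = 10^(-7.45)
Step 3: [H+] = 3.55e-08 mol/L

3.55e-08


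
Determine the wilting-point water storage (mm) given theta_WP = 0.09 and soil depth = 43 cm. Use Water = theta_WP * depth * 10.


Step 1: Water (mm) = theta_WP * depth * 10
Step 2: Water = 0.09 * 43 * 10
Step 3: Water = 38.7 mm

38.7


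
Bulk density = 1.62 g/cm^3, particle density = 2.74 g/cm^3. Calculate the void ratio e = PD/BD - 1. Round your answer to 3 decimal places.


Step 1: e = PD / BD - 1
Step 2: e = 2.74 / 1.62 - 1
Step 3: e = 1.69136 - 1
Step 4: e = 0.691

0.691


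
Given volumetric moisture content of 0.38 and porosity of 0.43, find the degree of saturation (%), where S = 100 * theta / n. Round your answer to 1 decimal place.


Step 1: S = 100 * theta_v / n
Step 2: S = 100 * 0.38 / 0.43
Step 3: S = 88.4%

88.4


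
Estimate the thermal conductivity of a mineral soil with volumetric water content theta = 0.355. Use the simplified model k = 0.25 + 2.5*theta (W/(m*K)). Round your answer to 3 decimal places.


Step 1: k = 0.25 + 2.5 * theta
Step 2: k = 0.25 + 2.5 * 0.355
Step 3: k = 0.25 + 0.888
Step 4: k = 1.138 W/(m*K)

1.138


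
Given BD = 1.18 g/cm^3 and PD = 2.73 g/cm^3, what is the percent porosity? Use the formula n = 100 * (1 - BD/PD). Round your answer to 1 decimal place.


Step 1: Formula: n = 100 * (1 - BD / PD)
Step 2: n = 100 * (1 - 1.18 / 2.73)
Step 3: n = 100 * (1 - 0.43223)
Step 4: n = 56.8%

56.8


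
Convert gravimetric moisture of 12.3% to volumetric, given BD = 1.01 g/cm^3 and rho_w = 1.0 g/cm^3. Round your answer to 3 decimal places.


Step 1: theta = (w / 100) * BD / rho_w
Step 2: theta = (12.3 / 100) * 1.01 / 1.0
Step 3: theta = 0.123 * 1.01
Step 4: theta = 0.124

0.124


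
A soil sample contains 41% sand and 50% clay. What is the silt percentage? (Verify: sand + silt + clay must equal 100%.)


Step 1: sand + silt + clay = 100%
Step 2: silt = 100 - sand - clay
Step 3: silt = 100 - 41 - 50
Step 4: silt = 9%

9
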